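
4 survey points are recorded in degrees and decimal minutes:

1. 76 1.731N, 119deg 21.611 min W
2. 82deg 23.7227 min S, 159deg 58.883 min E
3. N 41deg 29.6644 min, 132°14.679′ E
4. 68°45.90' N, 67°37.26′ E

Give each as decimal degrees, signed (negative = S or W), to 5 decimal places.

Point 1:
  Latitude: 1.731′ = 0.028850°; total 76.028850
  N → positive
  λ: 119 + 21.611/60 = 119.360183
  W → negative
Point 2:
  Latitude: 82 + 23.7227/60 = 82.395378
  S ⇒ negate
  λ: 58.883′ = 0.981383°; total 159.981383
  E ⇒ keep positive
Point 3:
  φ: 41 + 29.6644/60 = 41.494407
  N → positive
  Lon: 132 + 14.679/60 = 132.244650
  E → positive
Point 4:
  φ: 45.9′ = 0.765000°; total 68.765000
  N ⇒ keep positive
  λ: 67 + 37.26/60 = 67.621000
  E ⇒ keep positive

1. 76.02885, -119.36018
2. -82.39538, 159.98138
3. 41.49441, 132.24465
4. 68.76500, 67.62100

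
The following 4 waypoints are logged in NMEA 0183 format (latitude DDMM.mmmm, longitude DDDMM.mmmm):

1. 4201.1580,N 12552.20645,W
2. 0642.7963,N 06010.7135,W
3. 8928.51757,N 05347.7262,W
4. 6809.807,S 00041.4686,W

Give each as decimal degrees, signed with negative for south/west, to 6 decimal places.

1. 42.019300, -125.870108
2. 6.713272, -60.178558
3. 89.475293, -53.795437
4. -68.163450, -0.691143

Point 1:
  Latitude: degrees = first 2 digits = 42, minutes = 1.158; 42 + 1.158/60 = 42.0193000
  N ⇒ keep positive
  Lon: split at 3 digits → 125° and 52.20645′; 125 + 52.20645/60 = 125.8701075
  W ⇒ negate
Point 2:
  Latitude: degrees = first 2 digits = 6, minutes = 42.7963; 6 + 42.7963/60 = 6.7132717
  N ⇒ keep positive
  λ: split at 3 digits → 060° and 10.7135′; 60 + 10.7135/60 = 60.1785583
  hemisphere W, so the sign is −
Point 3:
  Lat: degrees = first 2 digits = 89, minutes = 28.51757; 89 + 28.51757/60 = 89.4752928
  N ⇒ keep positive
  λ: split at 3 digits → 053° and 47.7262′; 53 + 47.7262/60 = 53.7954367
  W → negative
Point 4:
  Latitude: degrees = first 2 digits = 68, minutes = 9.807; 68 + 9.807/60 = 68.1634500
  hemisphere S, so the sign is −
  Longitude: degrees = first 3 digits = 0, minutes = 41.4686; 0 + 41.4686/60 = 0.6911433
  W ⇒ negate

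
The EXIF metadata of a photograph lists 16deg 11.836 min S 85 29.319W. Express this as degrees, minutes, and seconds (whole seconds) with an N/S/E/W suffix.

16°11′50″ S, 85°29′19″ W

Lat: fractional minutes 0.83600 × 60 = 50.16″
Longitude: 29.31900′ → 29′ and 0.31900 × 60 = 19.14″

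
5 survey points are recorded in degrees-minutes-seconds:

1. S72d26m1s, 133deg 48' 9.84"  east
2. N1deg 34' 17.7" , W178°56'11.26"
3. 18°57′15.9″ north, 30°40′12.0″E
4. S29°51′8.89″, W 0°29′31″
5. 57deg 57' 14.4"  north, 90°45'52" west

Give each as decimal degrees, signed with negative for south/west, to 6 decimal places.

1. -72.433611, 133.802733
2. 1.571583, -178.936461
3. 18.954417, 30.670000
4. -29.852469, -0.491944
5. 57.954000, -90.764444

Point 1:
  Latitude: 72° + 26/60 + 1/3600 = 72 + 0.433333 + 0.000278 = 72.4336111
  S ⇒ negate
  Lon: 133° + 48/60 + 9.84/3600 = 133 + 0.800000 + 0.002733 = 133.8027333
  E ⇒ keep positive
Point 2:
  Latitude: 1 + 34/60 + 17.7/3600 = 1.5715833
  N → positive
  Longitude: 178 + 56/60 + 11.26/3600 = 178.9364611
  hemisphere W, so the sign is −
Point 3:
  φ: 18° + 57/60 + 15.9/3600 = 18 + 0.950000 + 0.004417 = 18.9544167
  N → positive
  Lon: 30° + 40/60 + 12/3600 = 30 + 0.666667 + 0.003333 = 30.6700000
  E ⇒ keep positive
Point 4:
  Lat: 29° + 51/60 + 8.89/3600 = 29 + 0.850000 + 0.002469 = 29.8524694
  S → negative
  Longitude: 0 + 29/60 + 31/3600 = 0.4919444
  W → negative
Point 5:
  Lat: 57 + 57/60 + 14.4/3600 = 57.9540000
  N ⇒ keep positive
  Longitude: 90 + 45/60 + 52/3600 = 90.7644444
  W → negative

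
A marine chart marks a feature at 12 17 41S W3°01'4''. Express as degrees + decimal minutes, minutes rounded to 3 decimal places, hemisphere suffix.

Latitude: seconds/60 = 0.68333; minutes = 17 + 0.68333 = 17.68333
Longitude: 1 + 4/60 = 1.06667′

12° 17.683′ S, 3° 1.067′ W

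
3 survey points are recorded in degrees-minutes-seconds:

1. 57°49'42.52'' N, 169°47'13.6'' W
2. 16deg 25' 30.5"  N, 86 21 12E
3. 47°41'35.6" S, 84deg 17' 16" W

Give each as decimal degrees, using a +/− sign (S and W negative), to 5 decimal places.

1. 57.82848, -169.78711
2. 16.42514, 86.35333
3. -47.69322, -84.28778

Point 1:
  Lat: 49′ + 42.52″ = 49.70867′; 57 + 49.70867/60 = 57.828478
  N → positive
  λ: 47′ + 13.6″ = 47.22667′; 169 + 47.22667/60 = 169.787111
  W ⇒ negate
Point 2:
  Lat: 16° + 25/60 + 30.5/3600 = 16 + 0.416667 + 0.008472 = 16.425139
  N ⇒ keep positive
  Longitude: 86 + 21/60 + 12/3600 = 86.353333
  E ⇒ keep positive
Point 3:
  Lat: 41′ + 35.6″ = 41.59333′; 47 + 41.59333/60 = 47.693222
  S → negative
  Longitude: 84° + 17/60 + 16/3600 = 84 + 0.283333 + 0.004444 = 84.287778
  W → negative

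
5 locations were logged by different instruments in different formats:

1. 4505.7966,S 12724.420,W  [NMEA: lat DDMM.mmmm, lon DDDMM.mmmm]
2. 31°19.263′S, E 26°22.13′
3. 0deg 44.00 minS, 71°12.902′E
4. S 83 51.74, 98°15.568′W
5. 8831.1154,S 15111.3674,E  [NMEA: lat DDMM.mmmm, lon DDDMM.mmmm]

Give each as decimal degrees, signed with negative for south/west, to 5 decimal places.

Point 1:
  Latitude: split at 2 digits → 45° and 5.7966′; 45 + 5.7966/60 = 45.096610
  S ⇒ negate
  Longitude: degrees = first 3 digits = 127, minutes = 24.42; 127 + 24.42/60 = 127.407000
  W ⇒ negate
Point 2:
  Latitude: 31 + 19.263/60 = 31.321050
  S ⇒ negate
  Longitude: 22.13′ = 0.368833°; total 26.368833
  E → positive
Point 3:
  Lat: 44′ = 0.733333°; total 0.733333
  S ⇒ negate
  Lon: 71 + 12.902/60 = 71.215033
  E ⇒ keep positive
Point 4:
  Lat: 83 + 51.74/60 = 83.862333
  S → negative
  Longitude: 15.568′ = 0.259467°; total 98.259467
  W → negative
Point 5:
  Lat: degrees = first 2 digits = 88, minutes = 31.1154; 88 + 31.1154/60 = 88.518590
  S → negative
  Longitude: degrees = first 3 digits = 151, minutes = 11.3674; 151 + 11.3674/60 = 151.189457
  E → positive

1. -45.09661, -127.40700
2. -31.32105, 26.36883
3. -0.73333, 71.21503
4. -83.86233, -98.25947
5. -88.51859, 151.18946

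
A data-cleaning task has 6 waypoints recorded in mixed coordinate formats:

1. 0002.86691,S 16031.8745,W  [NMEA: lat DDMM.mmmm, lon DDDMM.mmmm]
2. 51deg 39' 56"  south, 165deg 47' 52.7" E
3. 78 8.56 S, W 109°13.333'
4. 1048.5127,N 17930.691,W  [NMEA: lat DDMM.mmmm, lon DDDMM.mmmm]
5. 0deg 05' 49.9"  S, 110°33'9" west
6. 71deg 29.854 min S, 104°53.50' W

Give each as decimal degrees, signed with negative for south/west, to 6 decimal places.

Point 1:
  Latitude: degrees = first 2 digits = 0, minutes = 2.86691; 0 + 2.86691/60 = 0.0477818
  S ⇒ negate
  λ: split at 3 digits → 160° and 31.8745′; 160 + 31.8745/60 = 160.5312417
  W ⇒ negate
Point 2:
  Lat: 51° + 39/60 + 56/3600 = 51 + 0.650000 + 0.015556 = 51.6655556
  S ⇒ negate
  λ: 165 + 47/60 + 52.7/3600 = 165.7979722
  E ⇒ keep positive
Point 3:
  φ: 8.56′ = 0.142667°; total 78.1426667
  S ⇒ negate
  λ: 109 + 13.333/60 = 109.2222167
  W ⇒ negate
Point 4:
  φ: degrees = first 2 digits = 10, minutes = 48.5127; 10 + 48.5127/60 = 10.8085450
  N → positive
  λ: split at 3 digits → 179° and 30.691′; 179 + 30.691/60 = 179.5115167
  hemisphere W, so the sign is −
Point 5:
  φ: 0 + 5/60 + 49.9/3600 = 0.0971944
  S → negative
  Longitude: 110° + 33/60 + 9/3600 = 110 + 0.550000 + 0.002500 = 110.5525000
  W → negative
Point 6:
  φ: 29.854′ = 0.497567°; total 71.4975667
  S → negative
  λ: 53.5′ = 0.891667°; total 104.8916667
  W → negative

1. -0.047782, -160.531242
2. -51.665556, 165.797972
3. -78.142667, -109.222217
4. 10.808545, -179.511517
5. -0.097194, -110.552500
6. -71.497567, -104.891667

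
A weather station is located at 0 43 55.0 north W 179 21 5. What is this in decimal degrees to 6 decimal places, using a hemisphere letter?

Latitude: 0° + 43/60 + 55/3600 = 0 + 0.716667 + 0.015278 = 0.7319444
Lon: 179° + 21/60 + 5/3600 = 179 + 0.350000 + 0.001389 = 179.3513889

0.731944° N, 179.351389° W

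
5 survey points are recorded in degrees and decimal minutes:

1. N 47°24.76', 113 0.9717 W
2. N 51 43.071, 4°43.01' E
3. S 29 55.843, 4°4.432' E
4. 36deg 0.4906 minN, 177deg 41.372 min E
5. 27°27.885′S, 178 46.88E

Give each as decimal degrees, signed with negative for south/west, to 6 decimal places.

1. 47.412667, -113.016195
2. 51.717850, 4.716833
3. -29.930717, 4.073867
4. 36.008177, 177.689533
5. -27.464750, 178.781333

Point 1:
  φ: 24.76′ = 0.412667°; total 47.4126667
  N ⇒ keep positive
  Lon: 0.9717′ = 0.016195°; total 113.0161950
  W ⇒ negate
Point 2:
  Lat: 43.071′ = 0.717850°; total 51.7178500
  N → positive
  Longitude: 43.01′ = 0.716833°; total 4.7168333
  E → positive
Point 3:
  Lat: 55.843′ = 0.930717°; total 29.9307167
  S → negative
  Lon: 4.432′ = 0.073867°; total 4.0738667
  E ⇒ keep positive
Point 4:
  Latitude: 36 + 0.4906/60 = 36.0081767
  N → positive
  Lon: 41.372′ = 0.689533°; total 177.6895333
  E → positive
Point 5:
  Lat: 27 + 27.885/60 = 27.4647500
  S ⇒ negate
  λ: 46.88′ = 0.781333°; total 178.7813333
  E → positive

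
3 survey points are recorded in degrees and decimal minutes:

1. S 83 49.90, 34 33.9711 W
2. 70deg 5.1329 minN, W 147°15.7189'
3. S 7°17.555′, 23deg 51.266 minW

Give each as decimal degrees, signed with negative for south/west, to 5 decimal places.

Point 1:
  φ: 49.9′ = 0.831667°; total 83.831667
  S ⇒ negate
  Longitude: 34 + 33.9711/60 = 34.566185
  hemisphere W, so the sign is −
Point 2:
  Lat: 5.1329′ = 0.085548°; total 70.085548
  N ⇒ keep positive
  Lon: 147 + 15.7189/60 = 147.261982
  W ⇒ negate
Point 3:
  Latitude: 17.555′ = 0.292583°; total 7.292583
  hemisphere S, so the sign is −
  Longitude: 23 + 51.266/60 = 23.854433
  hemisphere W, so the sign is −

1. -83.83167, -34.56619
2. 70.08555, -147.26198
3. -7.29258, -23.85443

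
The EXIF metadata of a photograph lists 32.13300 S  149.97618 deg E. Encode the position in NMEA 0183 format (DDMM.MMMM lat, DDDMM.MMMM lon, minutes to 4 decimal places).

Latitude: fractional part 0.133000 → 7.980000 minutes
λ: fractional part 0.976180 → 58.570800 minutes

3207.9800,S / 14958.5708,E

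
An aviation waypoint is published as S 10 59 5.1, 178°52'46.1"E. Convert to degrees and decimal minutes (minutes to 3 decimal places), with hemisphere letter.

Latitude: seconds/60 = 0.08500; minutes = 59 + 0.08500 = 59.08500
λ: 52 + 46.1/60 = 52.76833′

10° 59.085′ S, 178° 52.768′ E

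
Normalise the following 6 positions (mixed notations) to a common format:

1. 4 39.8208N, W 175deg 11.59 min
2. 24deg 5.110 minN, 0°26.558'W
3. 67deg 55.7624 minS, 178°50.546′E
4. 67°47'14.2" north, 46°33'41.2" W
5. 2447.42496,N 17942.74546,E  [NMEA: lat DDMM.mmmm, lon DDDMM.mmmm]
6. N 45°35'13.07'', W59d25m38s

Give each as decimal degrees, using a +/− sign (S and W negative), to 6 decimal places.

1. 4.663680, -175.193167
2. 24.085167, -0.442633
3. -67.929373, 178.842433
4. 67.787278, -46.561444
5. 24.790416, 179.712424
6. 45.586964, -59.427222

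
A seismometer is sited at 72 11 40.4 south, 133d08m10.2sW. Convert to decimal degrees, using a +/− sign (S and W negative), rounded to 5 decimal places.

-72.19456, -133.13617

Lat: 72 + 11/60 + 40.4/3600 = 72.194556
S ⇒ negate
λ: 8′ + 10.2″ = 8.17000′; 133 + 8.17000/60 = 133.136167
hemisphere W, so the sign is −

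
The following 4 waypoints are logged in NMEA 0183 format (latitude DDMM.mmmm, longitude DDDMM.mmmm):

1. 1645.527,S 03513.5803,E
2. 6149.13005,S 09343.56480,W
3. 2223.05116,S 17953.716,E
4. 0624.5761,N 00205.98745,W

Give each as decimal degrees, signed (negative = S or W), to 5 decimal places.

Point 1:
  φ: split at 2 digits → 16° and 45.527′; 16 + 45.527/60 = 16.758783
  hemisphere S, so the sign is −
  Lon: split at 3 digits → 035° and 13.5803′; 35 + 13.5803/60 = 35.226338
  E ⇒ keep positive
Point 2:
  φ: degrees = first 2 digits = 61, minutes = 49.13005; 61 + 49.13005/60 = 61.818834
  S → negative
  λ: degrees = first 3 digits = 93, minutes = 43.5648; 93 + 43.5648/60 = 93.726080
  W ⇒ negate
Point 3:
  Lat: degrees = first 2 digits = 22, minutes = 23.05116; 22 + 23.05116/60 = 22.384186
  hemisphere S, so the sign is −
  Longitude: degrees = first 3 digits = 179, minutes = 53.716; 179 + 53.716/60 = 179.895267
  E ⇒ keep positive
Point 4:
  φ: split at 2 digits → 06° and 24.5761′; 6 + 24.5761/60 = 6.409602
  N ⇒ keep positive
  λ: split at 3 digits → 002° and 5.98745′; 2 + 5.98745/60 = 2.099791
  hemisphere W, so the sign is −

1. -16.75878, 35.22634
2. -61.81883, -93.72608
3. -22.38419, 179.89527
4. 6.40960, -2.09979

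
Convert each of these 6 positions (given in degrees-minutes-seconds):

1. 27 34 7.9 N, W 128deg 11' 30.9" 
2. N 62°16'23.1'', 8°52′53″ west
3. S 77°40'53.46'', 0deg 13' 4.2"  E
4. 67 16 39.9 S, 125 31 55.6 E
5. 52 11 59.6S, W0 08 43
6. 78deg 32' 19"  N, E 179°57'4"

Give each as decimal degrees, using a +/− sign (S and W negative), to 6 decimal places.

1. 27.568861, -128.191917
2. 62.273083, -8.881389
3. -77.681517, 0.217833
4. -67.277750, 125.532111
5. -52.199889, -0.145278
6. 78.538611, 179.951111

Point 1:
  φ: 34′ + 7.9″ = 34.13167′; 27 + 34.13167/60 = 27.5688611
  N → positive
  λ: 11′ + 30.9″ = 11.51500′; 128 + 11.51500/60 = 128.1919167
  W → negative
Point 2:
  Latitude: 62° + 16/60 + 23.1/3600 = 62 + 0.266667 + 0.006417 = 62.2730833
  N → positive
  Longitude: 8 + 52/60 + 53/3600 = 8.8813889
  W → negative
Point 3:
  Lat: 40′ + 53.46″ = 40.89100′; 77 + 40.89100/60 = 77.6815167
  S → negative
  Lon: 0 + 13/60 + 4.2/3600 = 0.2178333
  E ⇒ keep positive
Point 4:
  Lat: 67° + 16/60 + 39.9/3600 = 67 + 0.266667 + 0.011083 = 67.2777500
  hemisphere S, so the sign is −
  λ: 125 + 31/60 + 55.6/3600 = 125.5321111
  E → positive
Point 5:
  Lat: 11′ + 59.6″ = 11.99333′; 52 + 11.99333/60 = 52.1998889
  S → negative
  λ: 0 + 8/60 + 43/3600 = 0.1452778
  W ⇒ negate
Point 6:
  φ: 78° + 32/60 + 19/3600 = 78 + 0.533333 + 0.005278 = 78.5386111
  N → positive
  Lon: 179 + 57/60 + 4/3600 = 179.9511111
  E ⇒ keep positive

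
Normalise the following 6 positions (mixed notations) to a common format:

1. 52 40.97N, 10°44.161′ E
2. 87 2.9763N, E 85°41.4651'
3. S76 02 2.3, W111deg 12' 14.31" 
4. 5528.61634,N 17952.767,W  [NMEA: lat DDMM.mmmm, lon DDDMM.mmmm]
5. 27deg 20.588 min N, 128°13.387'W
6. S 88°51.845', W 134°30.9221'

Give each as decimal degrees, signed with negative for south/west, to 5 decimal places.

Point 1:
  Latitude: 52 + 40.97/60 = 52.682833
  N ⇒ keep positive
  Lon: 44.161′ = 0.736017°; total 10.736017
  E ⇒ keep positive
Point 2:
  Lat: 87 + 2.9763/60 = 87.049605
  N → positive
  Lon: 41.4651′ = 0.691085°; total 85.691085
  E → positive
Point 3:
  Latitude: 76 + 2/60 + 2.3/3600 = 76.033972
  hemisphere S, so the sign is −
  λ: 111° + 12/60 + 14.31/3600 = 111 + 0.200000 + 0.003975 = 111.203975
  W ⇒ negate
Point 4:
  Latitude: degrees = first 2 digits = 55, minutes = 28.61634; 55 + 28.61634/60 = 55.476939
  N ⇒ keep positive
  Longitude: split at 3 digits → 179° and 52.767′; 179 + 52.767/60 = 179.879450
  W ⇒ negate
Point 5:
  Lat: 20.588′ = 0.343133°; total 27.343133
  N → positive
  λ: 13.387′ = 0.223117°; total 128.223117
  hemisphere W, so the sign is −
Point 6:
  φ: 51.845′ = 0.864083°; total 88.864083
  S ⇒ negate
  λ: 30.9221′ = 0.515368°; total 134.515368
  hemisphere W, so the sign is −

1. 52.68283, 10.73602
2. 87.04961, 85.69109
3. -76.03397, -111.20398
4. 55.47694, -179.87945
5. 27.34313, -128.22312
6. -88.86408, -134.51537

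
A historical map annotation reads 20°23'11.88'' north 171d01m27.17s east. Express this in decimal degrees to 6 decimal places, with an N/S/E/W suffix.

20.386633° N, 171.024214° E

Lat: 20 + 23/60 + 11.88/3600 = 20.3866333
λ: 171 + 1/60 + 27.17/3600 = 171.0242139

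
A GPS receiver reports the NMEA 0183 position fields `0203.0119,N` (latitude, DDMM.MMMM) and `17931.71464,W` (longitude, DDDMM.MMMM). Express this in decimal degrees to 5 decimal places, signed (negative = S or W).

2.05020, -179.52858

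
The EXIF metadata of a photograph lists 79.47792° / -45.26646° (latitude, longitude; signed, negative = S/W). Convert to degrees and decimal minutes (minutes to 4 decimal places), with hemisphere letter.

79° 28.6752′ N, 45° 15.9876′ W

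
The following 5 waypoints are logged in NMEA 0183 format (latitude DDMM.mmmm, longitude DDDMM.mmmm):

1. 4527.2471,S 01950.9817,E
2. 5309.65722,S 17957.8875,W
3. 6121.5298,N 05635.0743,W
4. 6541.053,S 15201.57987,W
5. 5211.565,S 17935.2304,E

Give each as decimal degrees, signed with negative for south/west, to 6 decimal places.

1. -45.454118, 19.849695
2. -53.160954, -179.964792
3. 61.358830, -56.584572
4. -65.684217, -152.026331
5. -52.192750, 179.587173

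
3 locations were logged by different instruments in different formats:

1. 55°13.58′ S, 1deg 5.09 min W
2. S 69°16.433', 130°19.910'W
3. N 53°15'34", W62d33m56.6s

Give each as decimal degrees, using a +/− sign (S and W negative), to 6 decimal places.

Point 1:
  Latitude: 55 + 13.58/60 = 55.2263333
  S → negative
  Lon: 1 + 5.09/60 = 1.0848333
  W ⇒ negate
Point 2:
  Latitude: 16.433′ = 0.273883°; total 69.2738833
  S → negative
  Lon: 19.91′ = 0.331833°; total 130.3318333
  W ⇒ negate
Point 3:
  Latitude: 53 + 15/60 + 34/3600 = 53.2594444
  N → positive
  Lon: 62° + 33/60 + 56.6/3600 = 62 + 0.550000 + 0.015722 = 62.5657222
  W → negative

1. -55.226333, -1.084833
2. -69.273883, -130.331833
3. 53.259444, -62.565722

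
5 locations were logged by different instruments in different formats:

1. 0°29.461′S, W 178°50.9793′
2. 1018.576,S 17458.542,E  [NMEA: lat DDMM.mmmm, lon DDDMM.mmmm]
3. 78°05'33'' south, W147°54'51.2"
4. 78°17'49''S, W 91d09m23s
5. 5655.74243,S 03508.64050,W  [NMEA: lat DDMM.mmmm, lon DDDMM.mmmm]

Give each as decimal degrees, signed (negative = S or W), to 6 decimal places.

1. -0.491017, -178.849655
2. -10.309600, 174.975700
3. -78.092500, -147.914222
4. -78.296944, -91.156389
5. -56.929041, -35.144008

Point 1:
  φ: 29.461′ = 0.491017°; total 0.4910167
  S → negative
  λ: 178 + 50.9793/60 = 178.8496550
  hemisphere W, so the sign is −
Point 2:
  Latitude: split at 2 digits → 10° and 18.576′; 10 + 18.576/60 = 10.3096000
  hemisphere S, so the sign is −
  Lon: degrees = first 3 digits = 174, minutes = 58.542; 174 + 58.542/60 = 174.9757000
  E → positive
Point 3:
  Latitude: 78 + 5/60 + 33/3600 = 78.0925000
  hemisphere S, so the sign is −
  Longitude: 147° + 54/60 + 51.2/3600 = 147 + 0.900000 + 0.014222 = 147.9142222
  W → negative
Point 4:
  Latitude: 17′ + 49″ = 17.81667′; 78 + 17.81667/60 = 78.2969444
  hemisphere S, so the sign is −
  Longitude: 91° + 9/60 + 23/3600 = 91 + 0.150000 + 0.006389 = 91.1563889
  hemisphere W, so the sign is −
Point 5:
  φ: degrees = first 2 digits = 56, minutes = 55.74243; 56 + 55.74243/60 = 56.9290405
  S → negative
  Longitude: degrees = first 3 digits = 35, minutes = 8.6405; 35 + 8.6405/60 = 35.1440083
  W ⇒ negate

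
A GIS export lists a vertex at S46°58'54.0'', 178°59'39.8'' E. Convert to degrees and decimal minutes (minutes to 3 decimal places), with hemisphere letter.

46° 58.900′ S, 178° 59.663′ E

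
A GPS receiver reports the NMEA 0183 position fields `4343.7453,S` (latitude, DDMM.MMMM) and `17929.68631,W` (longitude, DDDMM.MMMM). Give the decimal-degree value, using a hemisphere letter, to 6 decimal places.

Latitude: degrees = first 2 digits = 43, minutes = 43.7453; 43 + 43.7453/60 = 43.7290883
λ: split at 3 digits → 179° and 29.68631′; 179 + 29.68631/60 = 179.4947718

43.729088° S, 179.494772° W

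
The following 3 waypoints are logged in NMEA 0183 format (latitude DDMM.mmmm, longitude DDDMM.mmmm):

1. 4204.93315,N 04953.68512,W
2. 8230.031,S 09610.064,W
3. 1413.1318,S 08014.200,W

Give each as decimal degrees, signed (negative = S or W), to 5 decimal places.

1. 42.08222, -49.89475
2. -82.50052, -96.16773
3. -14.21886, -80.23667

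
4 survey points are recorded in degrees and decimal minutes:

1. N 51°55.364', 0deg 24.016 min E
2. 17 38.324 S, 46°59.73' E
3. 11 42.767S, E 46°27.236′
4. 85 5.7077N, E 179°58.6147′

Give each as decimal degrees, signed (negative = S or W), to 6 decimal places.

1. 51.922733, 0.400267
2. -17.638733, 46.995500
3. -11.712783, 46.453933
4. 85.095128, 179.976912

Point 1:
  Latitude: 51 + 55.364/60 = 51.9227333
  N → positive
  λ: 0 + 24.016/60 = 0.4002667
  E ⇒ keep positive
Point 2:
  Lat: 38.324′ = 0.638733°; total 17.6387333
  S ⇒ negate
  Lon: 59.73′ = 0.995500°; total 46.9955000
  E → positive
Point 3:
  φ: 42.767′ = 0.712783°; total 11.7127833
  S → negative
  Longitude: 46 + 27.236/60 = 46.4539333
  E ⇒ keep positive
Point 4:
  Latitude: 5.7077′ = 0.095128°; total 85.0951283
  N ⇒ keep positive
  Lon: 58.6147′ = 0.976912°; total 179.9769117
  E ⇒ keep positive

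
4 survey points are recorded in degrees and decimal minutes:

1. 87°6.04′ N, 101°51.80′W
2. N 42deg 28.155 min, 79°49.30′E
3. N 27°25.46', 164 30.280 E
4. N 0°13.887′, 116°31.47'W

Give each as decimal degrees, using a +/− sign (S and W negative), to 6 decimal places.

Point 1:
  Latitude: 87 + 6.04/60 = 87.1006667
  N → positive
  Longitude: 101 + 51.8/60 = 101.8633333
  W ⇒ negate
Point 2:
  Latitude: 28.155′ = 0.469250°; total 42.4692500
  N ⇒ keep positive
  Longitude: 79 + 49.3/60 = 79.8216667
  E ⇒ keep positive
Point 3:
  Lat: 27 + 25.46/60 = 27.4243333
  N → positive
  Longitude: 164 + 30.28/60 = 164.5046667
  E ⇒ keep positive
Point 4:
  φ: 13.887′ = 0.231450°; total 0.2314500
  N → positive
  Longitude: 31.47′ = 0.524500°; total 116.5245000
  W → negative

1. 87.100667, -101.863333
2. 42.469250, 79.821667
3. 27.424333, 164.504667
4. 0.231450, -116.524500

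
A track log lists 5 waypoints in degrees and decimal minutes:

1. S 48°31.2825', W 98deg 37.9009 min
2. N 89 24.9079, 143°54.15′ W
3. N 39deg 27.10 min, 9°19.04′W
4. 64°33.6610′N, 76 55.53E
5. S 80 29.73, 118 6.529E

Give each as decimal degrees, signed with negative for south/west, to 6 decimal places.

1. -48.521375, -98.631682
2. 89.415132, -143.902500
3. 39.451667, -9.317333
4. 64.561017, 76.925500
5. -80.495500, 118.108817

Point 1:
  φ: 48 + 31.2825/60 = 48.5213750
  S → negative
  Lon: 37.9009′ = 0.631682°; total 98.6316817
  W ⇒ negate
Point 2:
  φ: 24.9079′ = 0.415132°; total 89.4151317
  N ⇒ keep positive
  Lon: 54.15′ = 0.902500°; total 143.9025000
  W ⇒ negate
Point 3:
  Latitude: 39 + 27.1/60 = 39.4516667
  N → positive
  λ: 19.04′ = 0.317333°; total 9.3173333
  hemisphere W, so the sign is −
Point 4:
  φ: 64 + 33.661/60 = 64.5610167
  N ⇒ keep positive
  λ: 55.53′ = 0.925500°; total 76.9255000
  E ⇒ keep positive
Point 5:
  Lat: 80 + 29.73/60 = 80.4955000
  hemisphere S, so the sign is −
  Lon: 118 + 6.529/60 = 118.1088167
  E → positive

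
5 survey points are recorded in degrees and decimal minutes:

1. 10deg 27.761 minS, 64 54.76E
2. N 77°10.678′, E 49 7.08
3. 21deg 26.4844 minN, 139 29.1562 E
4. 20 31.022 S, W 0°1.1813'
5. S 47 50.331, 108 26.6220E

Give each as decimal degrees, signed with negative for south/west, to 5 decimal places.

1. -10.46268, 64.91267
2. 77.17797, 49.11800
3. 21.44141, 139.48594
4. -20.51703, -0.01969
5. -47.83885, 108.44370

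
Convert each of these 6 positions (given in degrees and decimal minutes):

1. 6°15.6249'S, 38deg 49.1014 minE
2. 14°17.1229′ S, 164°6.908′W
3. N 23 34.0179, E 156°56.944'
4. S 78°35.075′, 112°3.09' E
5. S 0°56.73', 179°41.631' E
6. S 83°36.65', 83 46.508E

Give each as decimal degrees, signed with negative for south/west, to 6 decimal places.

Point 1:
  φ: 15.6249′ = 0.260415°; total 6.2604150
  S → negative
  Longitude: 38 + 49.1014/60 = 38.8183567
  E → positive
Point 2:
  Lat: 14 + 17.1229/60 = 14.2853817
  S → negative
  λ: 6.908′ = 0.115133°; total 164.1151333
  W → negative
Point 3:
  φ: 34.0179′ = 0.566965°; total 23.5669650
  N → positive
  λ: 156 + 56.944/60 = 156.9490667
  E → positive
Point 4:
  Latitude: 78 + 35.075/60 = 78.5845833
  hemisphere S, so the sign is −
  Longitude: 112 + 3.09/60 = 112.0515000
  E ⇒ keep positive
Point 5:
  Lat: 0 + 56.73/60 = 0.9455000
  S ⇒ negate
  λ: 41.631′ = 0.693850°; total 179.6938500
  E ⇒ keep positive
Point 6:
  Latitude: 36.65′ = 0.610833°; total 83.6108333
  S → negative
  Lon: 83 + 46.508/60 = 83.7751333
  E ⇒ keep positive

1. -6.260415, 38.818357
2. -14.285382, -164.115133
3. 23.566965, 156.949067
4. -78.584583, 112.051500
5. -0.945500, 179.693850
6. -83.610833, 83.775133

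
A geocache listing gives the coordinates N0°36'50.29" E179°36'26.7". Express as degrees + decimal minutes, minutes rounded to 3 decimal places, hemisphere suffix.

φ: 36 + 50.29/60 = 36.83817′
λ: 36 + 26.7/60 = 36.44500′

0° 36.838′ N, 179° 36.445′ E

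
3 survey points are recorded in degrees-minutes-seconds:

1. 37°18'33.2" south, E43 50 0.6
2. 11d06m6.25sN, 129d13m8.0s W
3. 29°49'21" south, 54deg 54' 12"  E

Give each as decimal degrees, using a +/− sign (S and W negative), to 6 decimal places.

Point 1:
  Lat: 37° + 18/60 + 33.2/3600 = 37 + 0.300000 + 0.009222 = 37.3092222
  S → negative
  Lon: 43° + 50/60 + 0.6/3600 = 43 + 0.833333 + 0.000167 = 43.8335000
  E → positive
Point 2:
  Lat: 6′ + 6.25″ = 6.10417′; 11 + 6.10417/60 = 11.1017361
  N → positive
  λ: 13′ + 8″ = 13.13333′; 129 + 13.13333/60 = 129.2188889
  hemisphere W, so the sign is −
Point 3:
  φ: 29 + 49/60 + 21/3600 = 29.8225000
  hemisphere S, so the sign is −
  λ: 54 + 54/60 + 12/3600 = 54.9033333
  E ⇒ keep positive

1. -37.309222, 43.833500
2. 11.101736, -129.218889
3. -29.822500, 54.903333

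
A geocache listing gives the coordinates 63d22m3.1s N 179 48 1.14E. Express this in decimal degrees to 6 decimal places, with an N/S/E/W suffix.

Latitude: 22′ + 3.1″ = 22.05167′; 63 + 22.05167/60 = 63.3675278
Longitude: 48′ + 1.14″ = 48.01900′; 179 + 48.01900/60 = 179.8003167

63.367528° N, 179.800317° E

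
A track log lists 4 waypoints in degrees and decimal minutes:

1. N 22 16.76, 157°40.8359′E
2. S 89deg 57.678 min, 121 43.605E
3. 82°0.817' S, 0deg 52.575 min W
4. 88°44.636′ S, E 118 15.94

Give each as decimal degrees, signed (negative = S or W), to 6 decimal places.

1. 22.279333, 157.680598
2. -89.961300, 121.726750
3. -82.013617, -0.876250
4. -88.743933, 118.265667

Point 1:
  Latitude: 22 + 16.76/60 = 22.2793333
  N ⇒ keep positive
  Longitude: 157 + 40.8359/60 = 157.6805983
  E → positive
Point 2:
  φ: 89 + 57.678/60 = 89.9613000
  S → negative
  Longitude: 43.605′ = 0.726750°; total 121.7267500
  E ⇒ keep positive
Point 3:
  Lat: 0.817′ = 0.013617°; total 82.0136167
  S ⇒ negate
  Lon: 52.575′ = 0.876250°; total 0.8762500
  W → negative
Point 4:
  Lat: 88 + 44.636/60 = 88.7439333
  hemisphere S, so the sign is −
  λ: 118 + 15.94/60 = 118.2656667
  E ⇒ keep positive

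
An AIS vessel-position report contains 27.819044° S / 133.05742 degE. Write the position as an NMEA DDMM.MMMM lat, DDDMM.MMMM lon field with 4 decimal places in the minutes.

2749.1426,S / 13303.4452,E

Latitude: 27° + 0.819044 × 60 = 27° 49.142640′
λ: 133° + 0.057420 × 60 = 133° 3.445200′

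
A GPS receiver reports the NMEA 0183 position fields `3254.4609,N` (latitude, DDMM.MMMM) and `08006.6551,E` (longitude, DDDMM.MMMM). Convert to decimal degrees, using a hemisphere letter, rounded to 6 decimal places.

32.907682° N, 80.110918° E

φ: degrees = first 2 digits = 32, minutes = 54.4609; 32 + 54.4609/60 = 32.9076817
Longitude: split at 3 digits → 080° and 6.6551′; 80 + 6.6551/60 = 80.1109183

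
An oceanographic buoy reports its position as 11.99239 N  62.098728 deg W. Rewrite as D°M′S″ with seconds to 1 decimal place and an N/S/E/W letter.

11°59′32.6″ N, 62°05′55.4″ W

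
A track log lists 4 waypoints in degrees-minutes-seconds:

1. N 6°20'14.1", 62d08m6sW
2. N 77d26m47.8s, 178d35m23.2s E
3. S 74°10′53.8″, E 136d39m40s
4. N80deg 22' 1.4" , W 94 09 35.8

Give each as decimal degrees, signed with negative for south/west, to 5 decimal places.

1. 6.33725, -62.13500
2. 77.44661, 178.58978
3. -74.18161, 136.66111
4. 80.36706, -94.15994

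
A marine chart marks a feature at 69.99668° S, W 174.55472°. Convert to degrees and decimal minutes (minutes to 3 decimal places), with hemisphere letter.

69° 59.801′ S, 174° 33.283′ W

Latitude: minutes = (69.996680 − 69) × 60 = 59.80080
Lon: fractional part 0.554720 → 33.28320 minutes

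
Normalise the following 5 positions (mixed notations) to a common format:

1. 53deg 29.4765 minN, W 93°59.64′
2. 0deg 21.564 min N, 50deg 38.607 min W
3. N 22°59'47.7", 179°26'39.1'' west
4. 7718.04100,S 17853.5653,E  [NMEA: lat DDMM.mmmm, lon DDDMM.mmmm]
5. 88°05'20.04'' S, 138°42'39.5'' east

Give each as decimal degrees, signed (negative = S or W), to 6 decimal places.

Point 1:
  φ: 29.4765′ = 0.491275°; total 53.4912750
  N ⇒ keep positive
  λ: 59.64′ = 0.994000°; total 93.9940000
  W → negative
Point 2:
  Lat: 21.564′ = 0.359400°; total 0.3594000
  N → positive
  Lon: 38.607′ = 0.643450°; total 50.6434500
  W → negative
Point 3:
  φ: 59′ + 47.7″ = 59.79500′; 22 + 59.79500/60 = 22.9965833
  N → positive
  Longitude: 26′ + 39.1″ = 26.65167′; 179 + 26.65167/60 = 179.4441944
  W ⇒ negate
Point 4:
  Latitude: degrees = first 2 digits = 77, minutes = 18.041; 77 + 18.041/60 = 77.3006833
  S → negative
  λ: degrees = first 3 digits = 178, minutes = 53.5653; 178 + 53.5653/60 = 178.8927550
  E ⇒ keep positive
Point 5:
  φ: 88° + 5/60 + 20.04/3600 = 88 + 0.083333 + 0.005567 = 88.0889000
  hemisphere S, so the sign is −
  Longitude: 138 + 42/60 + 39.5/3600 = 138.7109722
  E ⇒ keep positive

1. 53.491275, -93.994000
2. 0.359400, -50.643450
3. 22.996583, -179.444194
4. -77.300683, 178.892755
5. -88.088900, 138.710972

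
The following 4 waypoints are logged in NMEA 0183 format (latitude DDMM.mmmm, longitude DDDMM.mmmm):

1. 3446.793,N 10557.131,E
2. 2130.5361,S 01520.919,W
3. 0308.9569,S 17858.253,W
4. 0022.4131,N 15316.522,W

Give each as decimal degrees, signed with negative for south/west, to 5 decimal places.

1. 34.77988, 105.95218
2. -21.50894, -15.34865
3. -3.14928, -178.97088
4. 0.37355, -153.27537

Point 1:
  φ: degrees = first 2 digits = 34, minutes = 46.793; 34 + 46.793/60 = 34.779883
  N ⇒ keep positive
  Lon: degrees = first 3 digits = 105, minutes = 57.131; 105 + 57.131/60 = 105.952183
  E → positive
Point 2:
  Latitude: split at 2 digits → 21° and 30.5361′; 21 + 30.5361/60 = 21.508935
  hemisphere S, so the sign is −
  λ: degrees = first 3 digits = 15, minutes = 20.919; 15 + 20.919/60 = 15.348650
  W → negative
Point 3:
  Latitude: degrees = first 2 digits = 3, minutes = 8.9569; 3 + 8.9569/60 = 3.149282
  hemisphere S, so the sign is −
  Longitude: degrees = first 3 digits = 178, minutes = 58.253; 178 + 58.253/60 = 178.970883
  W → negative
Point 4:
  Latitude: degrees = first 2 digits = 0, minutes = 22.4131; 0 + 22.4131/60 = 0.373552
  N → positive
  Longitude: degrees = first 3 digits = 153, minutes = 16.522; 153 + 16.522/60 = 153.275367
  W ⇒ negate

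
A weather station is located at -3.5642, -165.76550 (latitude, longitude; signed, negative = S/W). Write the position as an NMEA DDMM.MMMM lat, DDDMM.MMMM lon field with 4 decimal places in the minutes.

0333.8520,S / 16545.9300,W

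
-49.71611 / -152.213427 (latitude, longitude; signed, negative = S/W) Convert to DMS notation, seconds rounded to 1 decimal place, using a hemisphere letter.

Latitude is negative → S; |value| = 49.716110
Latitude: whole degrees 49; 42.96660′ → 42′ and 57.996″
Longitude is negative → W; |value| = 152.213427
Longitude: 0.213427° → 12.80562′; 0.80562 × 60 = 48.337″

49°42′58.0″ S, 152°12′48.3″ W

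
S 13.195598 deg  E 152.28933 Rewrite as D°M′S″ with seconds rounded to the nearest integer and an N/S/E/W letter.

Lat: 0.195598° → 11.73588′; 0.73588 × 60 = 44.15″
Longitude: 0.289330 × 60 = 17.35980′ → 17′, remainder × 60 = 21.59″

13°11′44″ S, 152°17′22″ E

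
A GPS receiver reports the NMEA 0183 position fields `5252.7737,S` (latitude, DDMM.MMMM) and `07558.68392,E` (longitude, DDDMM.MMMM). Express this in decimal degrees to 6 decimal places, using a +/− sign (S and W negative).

Lat: degrees = first 2 digits = 52, minutes = 52.7737; 52 + 52.7737/60 = 52.8795617
hemisphere S, so the sign is −
λ: split at 3 digits → 075° and 58.68392′; 75 + 58.68392/60 = 75.9780653
E ⇒ keep positive

-52.879562, 75.978065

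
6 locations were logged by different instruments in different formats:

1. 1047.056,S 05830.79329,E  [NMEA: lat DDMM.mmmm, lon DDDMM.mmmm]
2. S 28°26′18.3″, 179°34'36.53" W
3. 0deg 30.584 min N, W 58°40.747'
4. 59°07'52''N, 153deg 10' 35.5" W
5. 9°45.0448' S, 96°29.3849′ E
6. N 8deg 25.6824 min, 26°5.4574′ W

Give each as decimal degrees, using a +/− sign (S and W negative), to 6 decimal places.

Point 1:
  Latitude: degrees = first 2 digits = 10, minutes = 47.056; 10 + 47.056/60 = 10.7842667
  S → negative
  Longitude: split at 3 digits → 058° and 30.79329′; 58 + 30.79329/60 = 58.5132215
  E ⇒ keep positive
Point 2:
  φ: 28° + 26/60 + 18.3/3600 = 28 + 0.433333 + 0.005083 = 28.4384167
  S → negative
  Longitude: 34′ + 36.53″ = 34.60883′; 179 + 34.60883/60 = 179.5768139
  W ⇒ negate
Point 3:
  Latitude: 30.584′ = 0.509733°; total 0.5097333
  N ⇒ keep positive
  Lon: 58 + 40.747/60 = 58.6791167
  hemisphere W, so the sign is −
Point 4:
  φ: 7′ + 52″ = 7.86667′; 59 + 7.86667/60 = 59.1311111
  N ⇒ keep positive
  Longitude: 153° + 10/60 + 35.5/3600 = 153 + 0.166667 + 0.009861 = 153.1765278
  hemisphere W, so the sign is −
Point 5:
  Latitude: 45.0448′ = 0.750747°; total 9.7507467
  S ⇒ negate
  λ: 29.3849′ = 0.489748°; total 96.4897483
  E ⇒ keep positive
Point 6:
  Lat: 25.6824′ = 0.428040°; total 8.4280400
  N → positive
  λ: 26 + 5.4574/60 = 26.0909567
  W ⇒ negate

1. -10.784267, 58.513222
2. -28.438417, -179.576814
3. 0.509733, -58.679117
4. 59.131111, -153.176528
5. -9.750747, 96.489748
6. 8.428040, -26.090957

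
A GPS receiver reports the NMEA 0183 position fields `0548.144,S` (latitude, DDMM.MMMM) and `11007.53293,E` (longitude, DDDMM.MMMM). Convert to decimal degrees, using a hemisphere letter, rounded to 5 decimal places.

5.80240° S, 110.12555° E

Latitude: split at 2 digits → 05° and 48.144′; 5 + 48.144/60 = 5.802400
λ: split at 3 digits → 110° and 7.53293′; 110 + 7.53293/60 = 110.125549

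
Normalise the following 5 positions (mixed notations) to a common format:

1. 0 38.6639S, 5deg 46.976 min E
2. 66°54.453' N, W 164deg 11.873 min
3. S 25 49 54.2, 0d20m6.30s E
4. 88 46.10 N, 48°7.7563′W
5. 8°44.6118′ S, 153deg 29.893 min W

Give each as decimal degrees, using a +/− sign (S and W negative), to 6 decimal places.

1. -0.644398, 5.782933
2. 66.907550, -164.197883
3. -25.831722, 0.335083
4. 88.768333, -48.129272
5. -8.743530, -153.498217

Point 1:
  Lat: 0 + 38.6639/60 = 0.6443983
  S → negative
  λ: 5 + 46.976/60 = 5.7829333
  E → positive
Point 2:
  Lat: 66 + 54.453/60 = 66.9075500
  N ⇒ keep positive
  λ: 164 + 11.873/60 = 164.1978833
  W → negative
Point 3:
  Lat: 25° + 49/60 + 54.2/3600 = 25 + 0.816667 + 0.015056 = 25.8317222
  S → negative
  λ: 20′ + 6.3″ = 20.10500′; 0 + 20.10500/60 = 0.3350833
  E ⇒ keep positive
Point 4:
  φ: 88 + 46.1/60 = 88.7683333
  N ⇒ keep positive
  Longitude: 7.7563′ = 0.129272°; total 48.1292717
  W → negative
Point 5:
  Latitude: 8 + 44.6118/60 = 8.7435300
  S ⇒ negate
  Lon: 153 + 29.893/60 = 153.4982167
  W ⇒ negate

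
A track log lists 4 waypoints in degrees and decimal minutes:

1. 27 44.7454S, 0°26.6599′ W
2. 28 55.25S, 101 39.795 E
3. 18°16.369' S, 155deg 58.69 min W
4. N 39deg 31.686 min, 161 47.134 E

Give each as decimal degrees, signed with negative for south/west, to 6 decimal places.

Point 1:
  Latitude: 44.7454′ = 0.745757°; total 27.7457567
  hemisphere S, so the sign is −
  Longitude: 26.6599′ = 0.444332°; total 0.4443317
  hemisphere W, so the sign is −
Point 2:
  Lat: 28 + 55.25/60 = 28.9208333
  hemisphere S, so the sign is −
  Longitude: 101 + 39.795/60 = 101.6632500
  E ⇒ keep positive
Point 3:
  φ: 18 + 16.369/60 = 18.2728167
  hemisphere S, so the sign is −
  Lon: 58.69′ = 0.978167°; total 155.9781667
  W → negative
Point 4:
  Lat: 31.686′ = 0.528100°; total 39.5281000
  N → positive
  λ: 47.134′ = 0.785567°; total 161.7855667
  E ⇒ keep positive

1. -27.745757, -0.444332
2. -28.920833, 101.663250
3. -18.272817, -155.978167
4. 39.528100, 161.785567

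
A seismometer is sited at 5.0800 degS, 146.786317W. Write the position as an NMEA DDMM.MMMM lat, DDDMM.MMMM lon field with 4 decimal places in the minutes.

0504.8000,S / 14647.1790,W

Latitude: minutes = (5.080000 − 5) × 60 = 4.800000
λ: minutes = (146.786317 − 146) × 60 = 47.179020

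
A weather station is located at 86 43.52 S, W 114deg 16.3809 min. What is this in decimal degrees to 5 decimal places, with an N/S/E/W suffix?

φ: 43.52′ = 0.725333°; total 86.725333
Longitude: 16.3809′ = 0.273015°; total 114.273015

86.72533° S, 114.27302° W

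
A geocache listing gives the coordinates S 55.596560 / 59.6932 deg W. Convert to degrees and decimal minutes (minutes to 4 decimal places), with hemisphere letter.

55° 35.7936′ S, 59° 41.5920′ W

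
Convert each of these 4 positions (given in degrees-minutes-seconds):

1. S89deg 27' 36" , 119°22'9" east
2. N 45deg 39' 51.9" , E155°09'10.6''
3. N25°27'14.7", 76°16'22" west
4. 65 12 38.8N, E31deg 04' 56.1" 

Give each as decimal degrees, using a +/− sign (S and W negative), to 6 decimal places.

1. -89.460000, 119.369167
2. 45.664417, 155.152944
3. 25.454083, -76.272778
4. 65.210778, 31.082250

Point 1:
  φ: 89° + 27/60 + 36/3600 = 89 + 0.450000 + 0.010000 = 89.4600000
  S ⇒ negate
  λ: 119° + 22/60 + 9/3600 = 119 + 0.366667 + 0.002500 = 119.3691667
  E ⇒ keep positive
Point 2:
  φ: 45° + 39/60 + 51.9/3600 = 45 + 0.650000 + 0.014417 = 45.6644167
  N ⇒ keep positive
  Longitude: 155° + 9/60 + 10.6/3600 = 155 + 0.150000 + 0.002944 = 155.1529444
  E → positive
Point 3:
  φ: 25° + 27/60 + 14.7/3600 = 25 + 0.450000 + 0.004083 = 25.4540833
  N ⇒ keep positive
  Longitude: 16′ + 22″ = 16.36667′; 76 + 16.36667/60 = 76.2727778
  W ⇒ negate
Point 4:
  Lat: 12′ + 38.8″ = 12.64667′; 65 + 12.64667/60 = 65.2107778
  N → positive
  Lon: 31° + 4/60 + 56.1/3600 = 31 + 0.066667 + 0.015583 = 31.0822500
  E ⇒ keep positive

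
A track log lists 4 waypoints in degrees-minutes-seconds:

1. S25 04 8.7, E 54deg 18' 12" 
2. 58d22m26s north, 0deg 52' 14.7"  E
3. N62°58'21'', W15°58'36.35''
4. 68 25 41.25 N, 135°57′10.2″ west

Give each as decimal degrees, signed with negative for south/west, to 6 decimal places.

1. -25.069083, 54.303333
2. 58.373889, 0.870750
3. 62.972500, -15.976764
4. 68.428125, -135.952833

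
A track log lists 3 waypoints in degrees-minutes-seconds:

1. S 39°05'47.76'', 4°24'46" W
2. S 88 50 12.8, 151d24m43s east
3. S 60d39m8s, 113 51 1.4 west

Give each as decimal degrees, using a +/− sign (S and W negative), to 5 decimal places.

1. -39.09660, -4.41278
2. -88.83689, 151.41194
3. -60.65222, -113.85039

Point 1:
  φ: 39 + 5/60 + 47.76/3600 = 39.096600
  S ⇒ negate
  Lon: 4 + 24/60 + 46/3600 = 4.412778
  hemisphere W, so the sign is −
Point 2:
  Lat: 88 + 50/60 + 12.8/3600 = 88.836889
  hemisphere S, so the sign is −
  λ: 151 + 24/60 + 43/3600 = 151.411944
  E → positive
Point 3:
  Lat: 60° + 39/60 + 8/3600 = 60 + 0.650000 + 0.002222 = 60.652222
  hemisphere S, so the sign is −
  λ: 51′ + 1.4″ = 51.02333′; 113 + 51.02333/60 = 113.850389
  W ⇒ negate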